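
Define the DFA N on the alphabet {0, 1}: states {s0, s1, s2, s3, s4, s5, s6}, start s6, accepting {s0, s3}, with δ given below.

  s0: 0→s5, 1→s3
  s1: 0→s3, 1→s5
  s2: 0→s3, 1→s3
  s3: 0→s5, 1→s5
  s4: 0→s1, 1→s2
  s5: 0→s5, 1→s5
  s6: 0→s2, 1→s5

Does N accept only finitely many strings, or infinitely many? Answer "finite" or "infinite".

finite

The useful states (reachable from s6 and able to reach an accepting state) are {s2, s3, s6}.
Restricted to these states the transition graph has no cycle, so every accepting path has bounded length and L is finite.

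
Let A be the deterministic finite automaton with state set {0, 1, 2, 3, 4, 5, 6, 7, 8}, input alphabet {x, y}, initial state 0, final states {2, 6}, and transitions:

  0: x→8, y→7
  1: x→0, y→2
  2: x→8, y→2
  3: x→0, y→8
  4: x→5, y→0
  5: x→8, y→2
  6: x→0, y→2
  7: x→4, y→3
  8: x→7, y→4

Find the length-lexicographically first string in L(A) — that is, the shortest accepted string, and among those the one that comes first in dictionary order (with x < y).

A breadth-first search from 0 reaches an accepting state first via the path 0 → 8 → 4 → 5 → 2 on input xyxy.
No string of length < 4 is accepted (BFS exhausts all shorter strings without reaching an accepting state), and xyxy is the lexicographically least accepting string of length 4.

xyxy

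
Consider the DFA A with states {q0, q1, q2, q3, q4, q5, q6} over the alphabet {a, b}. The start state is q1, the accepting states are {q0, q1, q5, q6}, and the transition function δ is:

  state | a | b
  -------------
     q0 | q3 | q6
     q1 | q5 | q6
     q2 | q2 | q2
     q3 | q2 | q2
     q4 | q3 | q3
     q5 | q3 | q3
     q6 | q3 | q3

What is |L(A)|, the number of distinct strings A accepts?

The useful subgraph on states {q1, q5, q6} is acyclic, so L(A) is finite; the longest accepting path visits 2 useful states, giving maximum string length 1.
Counting accepting paths from q1 by length: 1 of length 0, 2 of length 1. Total 3.

3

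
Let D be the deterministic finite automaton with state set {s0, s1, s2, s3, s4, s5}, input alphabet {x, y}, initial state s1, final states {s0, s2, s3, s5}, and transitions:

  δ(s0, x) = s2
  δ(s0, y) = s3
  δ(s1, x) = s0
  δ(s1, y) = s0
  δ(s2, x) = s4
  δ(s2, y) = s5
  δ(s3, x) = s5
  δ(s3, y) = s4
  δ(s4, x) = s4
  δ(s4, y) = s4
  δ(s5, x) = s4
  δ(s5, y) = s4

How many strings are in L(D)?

10

The useful subgraph on states {s0, s1, s2, s3, s5} is acyclic, so L(D) is finite; the longest accepting path visits 4 useful states, giving maximum string length 3.
Counting accepting paths from s1 by length: 2 of length 1, 4 of length 2, 4 of length 3. Total 10.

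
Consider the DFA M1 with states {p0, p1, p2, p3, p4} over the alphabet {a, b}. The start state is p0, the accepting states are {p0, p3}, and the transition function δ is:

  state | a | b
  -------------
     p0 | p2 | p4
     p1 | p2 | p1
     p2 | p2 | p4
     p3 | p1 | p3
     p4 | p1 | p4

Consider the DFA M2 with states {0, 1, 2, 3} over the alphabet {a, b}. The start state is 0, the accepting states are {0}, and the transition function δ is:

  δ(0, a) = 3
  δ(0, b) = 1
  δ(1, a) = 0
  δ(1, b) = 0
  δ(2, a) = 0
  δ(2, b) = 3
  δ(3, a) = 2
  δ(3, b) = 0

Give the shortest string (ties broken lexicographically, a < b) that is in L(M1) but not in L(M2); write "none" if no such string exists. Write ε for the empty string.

none

Exploring the product automaton M1 × M2 from the start pair (p0, 0), following both machines on each input symbol, reaches 11 state pairs: (p0, 0), (p2, 3), (p4, 1), (p2, 2), (p4, 0), (p1, 0), (p2, 0), (p4, 3), (p1, 3), (p1, 1), (p1, 2).
M1 accepts in {p0, p3} and M2 accepts in {0}. The reachable pairs whose M1-component is accepting are (p0, 0); in each of them the M2-component is accepting too, so the product for L(M1) \ L(M2) (M1-component accepting, M2-component rejecting) has no reachable accepting pair and the difference is empty.
So every string accepted by M1 is also accepted by M2: L(M1) \ L(M2) = ∅ and there is no such string.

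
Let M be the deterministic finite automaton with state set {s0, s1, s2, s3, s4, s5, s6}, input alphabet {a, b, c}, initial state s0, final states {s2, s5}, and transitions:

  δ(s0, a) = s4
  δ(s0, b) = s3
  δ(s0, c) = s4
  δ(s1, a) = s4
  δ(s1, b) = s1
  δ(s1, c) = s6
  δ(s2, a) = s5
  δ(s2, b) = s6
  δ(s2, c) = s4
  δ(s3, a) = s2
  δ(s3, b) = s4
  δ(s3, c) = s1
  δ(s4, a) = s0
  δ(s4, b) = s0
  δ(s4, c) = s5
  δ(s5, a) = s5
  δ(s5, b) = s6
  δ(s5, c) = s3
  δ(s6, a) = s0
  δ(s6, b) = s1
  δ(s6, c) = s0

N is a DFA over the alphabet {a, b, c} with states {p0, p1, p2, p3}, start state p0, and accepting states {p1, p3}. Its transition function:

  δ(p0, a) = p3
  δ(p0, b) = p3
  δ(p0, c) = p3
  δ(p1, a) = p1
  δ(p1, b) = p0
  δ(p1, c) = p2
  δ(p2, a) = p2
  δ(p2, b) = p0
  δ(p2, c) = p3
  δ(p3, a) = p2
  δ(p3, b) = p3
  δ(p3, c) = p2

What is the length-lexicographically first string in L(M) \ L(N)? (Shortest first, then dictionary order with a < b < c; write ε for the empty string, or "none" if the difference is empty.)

ac

The string ac is accepted by M but not by N.
No shorter string lies in the difference, and ac is the lexicographically first length-2 string in L(M) \ L(N).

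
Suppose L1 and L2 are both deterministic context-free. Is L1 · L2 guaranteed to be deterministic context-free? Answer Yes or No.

No

Take L₁ = {ε, c} (finite, hence regular and DCFL) and L₂ = {c aⁿbⁿ : n≥0} ∪ {cc aⁿb²ⁿ : n≥0} (a DCFL: the number of leading c's tells the DPDA whether to pop one stack symbol per b or per two b's). Then L₁L₂ ∩ cca⁺b* = {cc aⁿbⁿ : n≥1} ∪ {cc aⁿb²ⁿ : n≥1}. If L₁L₂ were a DCFL, so would be this intersection with a regular set, and a DPDA for it started from its configuration after reading cc would accept {aⁿbⁿ : n≥1} ∪ {aⁿb²ⁿ : n≥1}, which no deterministic PDA accepts (a DPDA for it would have a single run on aⁿb²ⁿ, accepting after the prefix aⁿbⁿ and accepting again after n more b's; an ordinary PDA that simulates it on a's and b's and, at any moment when it is accepting, may switch to reading only a fresh letter d while feeding each d to the simulation as a b, would accept aⁱbʲdᵏ (k≥1) exactly when both aⁱbʲ and aⁱbʲ⁺ᵏ are in the language, i.e. its language intersected with the regular set a*b*d⁺ would be exactly {aⁿbⁿdⁿ : n≥1} — impossible, since context-free languages are closed under intersection with regular sets and {aⁿbⁿdⁿ} is not context-free). Hence L₁L₂ is not a DCFL.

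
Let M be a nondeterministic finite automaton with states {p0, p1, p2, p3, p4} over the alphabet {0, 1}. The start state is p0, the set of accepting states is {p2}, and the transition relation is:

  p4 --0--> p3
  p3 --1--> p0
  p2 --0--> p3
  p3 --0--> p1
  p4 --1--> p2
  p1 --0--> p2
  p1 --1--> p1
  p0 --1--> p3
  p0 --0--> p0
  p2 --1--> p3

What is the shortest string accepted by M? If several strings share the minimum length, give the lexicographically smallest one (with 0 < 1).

A breadth-first search from p0 reaches an accepting state first via the path p0 → p3 → p1 → p2 on input 100.
No string of length < 3 is accepted (BFS exhausts all shorter strings without reaching an accepting state), and 100 is the lexicographically least accepting string of length 3.

100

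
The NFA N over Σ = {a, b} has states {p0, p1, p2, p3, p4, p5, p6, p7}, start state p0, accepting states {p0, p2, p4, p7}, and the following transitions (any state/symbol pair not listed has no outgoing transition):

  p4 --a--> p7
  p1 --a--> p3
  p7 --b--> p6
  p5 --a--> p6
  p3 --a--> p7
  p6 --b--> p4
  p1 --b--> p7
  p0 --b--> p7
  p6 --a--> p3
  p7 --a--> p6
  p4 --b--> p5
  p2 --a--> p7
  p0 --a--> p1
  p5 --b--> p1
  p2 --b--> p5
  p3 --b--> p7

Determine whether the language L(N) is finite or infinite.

State p3 is reachable from the start and can reach an accepting state, and it lies on the cycle p3 → p7 → p6 → p3.
Traversing that cycle any number of times yields accepted strings of unbounded length, so the language is infinite.

infinite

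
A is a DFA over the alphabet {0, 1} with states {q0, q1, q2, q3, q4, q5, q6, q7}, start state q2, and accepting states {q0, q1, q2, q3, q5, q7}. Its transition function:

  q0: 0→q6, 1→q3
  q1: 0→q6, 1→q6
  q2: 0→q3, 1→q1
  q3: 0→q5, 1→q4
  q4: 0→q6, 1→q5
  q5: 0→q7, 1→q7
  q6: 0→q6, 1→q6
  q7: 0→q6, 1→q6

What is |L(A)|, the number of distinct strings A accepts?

9

The useful subgraph on states {q1, q2, q3, q4, q5, q7} is acyclic, so L(A) is finite; the longest accepting path visits 5 useful states, giving maximum string length 4.
Counting accepting paths from q2 by length: 1 of length 0, 2 of length 1, 1 of length 2, 3 of length 3, 2 of length 4. Total 9.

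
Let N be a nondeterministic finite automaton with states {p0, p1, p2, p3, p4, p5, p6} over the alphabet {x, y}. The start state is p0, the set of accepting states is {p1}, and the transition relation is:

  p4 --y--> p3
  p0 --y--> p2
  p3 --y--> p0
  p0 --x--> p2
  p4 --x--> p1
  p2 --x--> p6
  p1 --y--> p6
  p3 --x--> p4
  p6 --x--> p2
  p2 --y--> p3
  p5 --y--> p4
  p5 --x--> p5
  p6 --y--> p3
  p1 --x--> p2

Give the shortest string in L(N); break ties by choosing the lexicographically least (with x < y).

A breadth-first search from p0 reaches an accepting state first via the path p0 → p2 → p3 → p4 → p1 on input xyxx.
No string of length < 4 is accepted (BFS exhausts all shorter strings without reaching an accepting state), and xyxx is the lexicographically least accepting string of length 4.

xyxx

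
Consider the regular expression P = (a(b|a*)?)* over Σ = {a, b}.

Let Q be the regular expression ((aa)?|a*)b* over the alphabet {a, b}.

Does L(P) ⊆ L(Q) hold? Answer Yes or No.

The string aba is in L(P) but not in L(Q).
So L(P) ⊄ L(Q).

No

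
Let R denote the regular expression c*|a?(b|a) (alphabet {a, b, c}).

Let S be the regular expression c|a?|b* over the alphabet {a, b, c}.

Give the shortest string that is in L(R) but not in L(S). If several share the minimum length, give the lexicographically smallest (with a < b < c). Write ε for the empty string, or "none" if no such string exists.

The string aa is accepted by R but not by S.
No shorter string lies in the difference, and aa is the lexicographically first length-2 string in L(R) \ L(S).

aa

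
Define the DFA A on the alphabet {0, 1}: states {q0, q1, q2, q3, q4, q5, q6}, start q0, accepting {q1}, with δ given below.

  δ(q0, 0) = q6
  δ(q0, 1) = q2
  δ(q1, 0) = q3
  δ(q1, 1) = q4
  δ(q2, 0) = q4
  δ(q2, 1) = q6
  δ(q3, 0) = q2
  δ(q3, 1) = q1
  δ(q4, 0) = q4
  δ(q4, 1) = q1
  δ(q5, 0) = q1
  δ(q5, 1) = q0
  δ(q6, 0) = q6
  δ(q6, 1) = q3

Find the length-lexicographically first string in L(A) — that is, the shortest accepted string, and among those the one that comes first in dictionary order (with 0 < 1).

A breadth-first search from q0 reaches an accepting state first via the path q0 → q6 → q3 → q1 on input 011.
No string of length < 3 is accepted (BFS exhausts all shorter strings without reaching an accepting state), and 011 is the lexicographically least accepting string of length 3.

011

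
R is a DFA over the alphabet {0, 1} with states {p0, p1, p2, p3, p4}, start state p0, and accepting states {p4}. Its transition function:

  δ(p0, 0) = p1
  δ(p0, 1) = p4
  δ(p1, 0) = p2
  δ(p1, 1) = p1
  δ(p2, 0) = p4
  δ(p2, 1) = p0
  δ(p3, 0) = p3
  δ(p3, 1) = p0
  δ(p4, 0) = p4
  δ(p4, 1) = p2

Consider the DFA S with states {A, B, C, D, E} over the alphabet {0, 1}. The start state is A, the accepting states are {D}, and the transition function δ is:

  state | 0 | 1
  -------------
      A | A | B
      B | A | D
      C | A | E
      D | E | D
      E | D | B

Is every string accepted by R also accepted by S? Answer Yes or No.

No

The string 1 is in L(R) but not in L(S).
So L(R) ⊄ L(S).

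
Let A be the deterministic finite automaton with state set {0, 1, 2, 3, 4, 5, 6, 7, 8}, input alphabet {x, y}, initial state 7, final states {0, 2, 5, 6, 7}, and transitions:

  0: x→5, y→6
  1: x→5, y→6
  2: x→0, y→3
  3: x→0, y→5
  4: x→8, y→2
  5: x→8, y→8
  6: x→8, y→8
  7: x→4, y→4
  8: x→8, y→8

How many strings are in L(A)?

The useful subgraph on states {0, 2, 3, 4, 5, 6, 7} is acyclic, so L(A) is finite; the longest accepting path visits 6 useful states, giving maximum string length 5.
Counting accepting paths from 7 by length: 1 of length 0, 2 of length 2, 2 of length 3, 8 of length 4, 4 of length 5. Total 17.

17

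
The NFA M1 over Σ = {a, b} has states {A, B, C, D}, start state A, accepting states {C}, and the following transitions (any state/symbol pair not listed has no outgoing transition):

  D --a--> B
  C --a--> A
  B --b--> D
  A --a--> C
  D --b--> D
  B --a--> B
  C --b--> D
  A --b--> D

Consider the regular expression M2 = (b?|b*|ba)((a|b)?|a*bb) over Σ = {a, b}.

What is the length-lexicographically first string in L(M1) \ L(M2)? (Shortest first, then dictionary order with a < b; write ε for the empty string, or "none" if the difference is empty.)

aaa

The string aaa is accepted by M1 but not by M2.
No shorter string lies in the difference, and aaa is the lexicographically first length-3 string in L(M1) \ L(M2).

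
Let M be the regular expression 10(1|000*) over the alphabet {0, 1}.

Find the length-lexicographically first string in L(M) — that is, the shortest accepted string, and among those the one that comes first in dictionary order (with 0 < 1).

By inspection of the expression, no string of length less than 3 matches, and 101 is the lexicographically first match of length 3.

101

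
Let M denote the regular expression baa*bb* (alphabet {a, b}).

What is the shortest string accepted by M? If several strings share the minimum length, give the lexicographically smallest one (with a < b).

By inspection of the expression, no string of length less than 3 matches, and bab is the lexicographically first match of length 3.

bab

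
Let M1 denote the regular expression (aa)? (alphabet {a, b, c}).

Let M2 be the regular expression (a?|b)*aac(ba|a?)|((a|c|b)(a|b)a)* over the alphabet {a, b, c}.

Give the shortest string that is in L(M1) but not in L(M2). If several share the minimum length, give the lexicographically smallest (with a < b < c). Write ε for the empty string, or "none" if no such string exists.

aa

The string aa is accepted by M1 but not by M2.
No shorter string lies in the difference, and aa is the lexicographically first length-2 string in L(M1) \ L(M2).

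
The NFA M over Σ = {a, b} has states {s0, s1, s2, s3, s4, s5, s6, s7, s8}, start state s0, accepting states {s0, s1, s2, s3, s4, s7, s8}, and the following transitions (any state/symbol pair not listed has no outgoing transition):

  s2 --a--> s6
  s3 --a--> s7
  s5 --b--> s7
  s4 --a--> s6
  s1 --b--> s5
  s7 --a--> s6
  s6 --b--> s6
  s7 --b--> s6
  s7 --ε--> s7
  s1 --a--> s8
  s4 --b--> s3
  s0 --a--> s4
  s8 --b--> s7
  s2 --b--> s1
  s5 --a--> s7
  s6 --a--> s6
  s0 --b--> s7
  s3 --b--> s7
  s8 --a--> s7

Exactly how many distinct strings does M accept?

The useful subgraph on states {s0, s3, s4, s7} is acyclic, so L(M) is finite; the longest accepting path visits 4 useful states, giving maximum string length 3.
Counting accepting paths from s0 by length: 1 of length 0, 2 of length 1, 1 of length 2, 2 of length 3. Total 6.

6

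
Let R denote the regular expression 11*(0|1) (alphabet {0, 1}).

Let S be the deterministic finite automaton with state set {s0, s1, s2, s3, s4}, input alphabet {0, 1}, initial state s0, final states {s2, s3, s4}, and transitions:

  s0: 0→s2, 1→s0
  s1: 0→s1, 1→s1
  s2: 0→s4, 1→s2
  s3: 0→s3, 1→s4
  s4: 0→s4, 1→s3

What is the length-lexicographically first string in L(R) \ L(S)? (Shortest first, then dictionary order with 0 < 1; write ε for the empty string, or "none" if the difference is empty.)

11

The string 11 is accepted by R but not by S.
No shorter string lies in the difference, and 11 is the lexicographically first length-2 string in L(R) \ L(S).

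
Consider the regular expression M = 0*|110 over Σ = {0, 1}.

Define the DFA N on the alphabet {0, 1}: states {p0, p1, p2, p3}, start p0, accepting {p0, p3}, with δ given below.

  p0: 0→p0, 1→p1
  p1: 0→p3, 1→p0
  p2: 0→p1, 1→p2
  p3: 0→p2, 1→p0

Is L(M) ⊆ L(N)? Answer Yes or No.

Converting the expression M to a DFA (subset construction, then merging equivalent states) gives the minimal DFA with states {m0, m1, m2, m3, m4, m5}, start state m0, accepting states {m0, m1, m5} and transitions m0: 0→m1, 1→m2; m1: 0→m1, 1→m3; m2: 0→m3, 1→m4; m3: 0→m3, 1→m3; m4: 0→m5, 1→m3; m5: 0→m3, 1→m3.
Exploring the product automaton M × N from the start pair (m0, p0), following both machines on each input symbol, reaches 9 state pairs: (m0, p0), (m1, p0), (m2, p1), (m3, p1), (m3, p3), (m4, p0), (m3, p0), (m3, p2), (m5, p0).
M accepts in {m0, m1, m5} and N accepts in {p0, p3}. The reachable pairs whose M-component is accepting are (m0, p0), (m1, p0), (m5, p0); in each of them the N-component is accepting too, so the product for L(M) \ L(N) (M-component accepting, N-component rejecting) has no reachable accepting pair and the difference is empty.
Hence every string in L(M) is also in L(N).

Yes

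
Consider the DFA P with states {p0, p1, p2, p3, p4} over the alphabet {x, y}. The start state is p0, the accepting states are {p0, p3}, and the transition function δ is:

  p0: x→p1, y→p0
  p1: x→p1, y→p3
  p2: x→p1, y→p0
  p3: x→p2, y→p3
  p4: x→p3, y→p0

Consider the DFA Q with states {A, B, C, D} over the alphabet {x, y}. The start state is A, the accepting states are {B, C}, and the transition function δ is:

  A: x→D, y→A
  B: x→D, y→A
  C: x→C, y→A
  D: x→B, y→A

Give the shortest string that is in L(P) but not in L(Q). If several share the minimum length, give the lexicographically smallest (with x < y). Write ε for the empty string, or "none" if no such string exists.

The empty string ε is accepted by P but not by Q.
Since ε is the unique shortest string, it is the required witness.

ε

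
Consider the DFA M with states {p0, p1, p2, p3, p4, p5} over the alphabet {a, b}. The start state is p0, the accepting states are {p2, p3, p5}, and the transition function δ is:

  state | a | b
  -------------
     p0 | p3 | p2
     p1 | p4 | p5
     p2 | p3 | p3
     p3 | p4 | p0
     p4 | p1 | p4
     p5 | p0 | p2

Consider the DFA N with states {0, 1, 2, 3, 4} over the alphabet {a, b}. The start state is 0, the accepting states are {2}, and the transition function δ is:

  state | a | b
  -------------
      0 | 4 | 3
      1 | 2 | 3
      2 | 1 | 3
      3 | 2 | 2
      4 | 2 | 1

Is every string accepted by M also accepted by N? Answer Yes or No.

The string a is in L(M) but not in L(N).
So L(M) ⊄ L(N).

No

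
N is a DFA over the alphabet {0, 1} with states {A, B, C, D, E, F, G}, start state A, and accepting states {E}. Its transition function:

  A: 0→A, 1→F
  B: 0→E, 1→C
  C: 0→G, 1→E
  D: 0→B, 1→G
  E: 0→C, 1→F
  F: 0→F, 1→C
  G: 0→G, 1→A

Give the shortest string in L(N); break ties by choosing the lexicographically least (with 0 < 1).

111

A breadth-first search from A reaches an accepting state first via the path A → F → C → E on input 111.
No string of length < 3 is accepted (BFS exhausts all shorter strings without reaching an accepting state), and 111 is the lexicographically least accepting string of length 3.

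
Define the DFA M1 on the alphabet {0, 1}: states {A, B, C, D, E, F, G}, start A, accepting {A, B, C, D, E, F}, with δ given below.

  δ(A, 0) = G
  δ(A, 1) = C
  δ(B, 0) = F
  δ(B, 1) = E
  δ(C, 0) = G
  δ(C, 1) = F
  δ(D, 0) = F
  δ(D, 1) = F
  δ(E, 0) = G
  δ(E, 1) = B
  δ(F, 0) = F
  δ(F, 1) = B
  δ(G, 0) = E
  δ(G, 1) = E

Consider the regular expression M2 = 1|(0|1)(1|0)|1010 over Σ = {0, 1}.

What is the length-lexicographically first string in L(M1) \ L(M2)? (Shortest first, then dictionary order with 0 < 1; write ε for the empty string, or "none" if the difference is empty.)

The empty string ε is accepted by M1 but not by M2.
Since ε is the unique shortest string, it is the required witness.

ε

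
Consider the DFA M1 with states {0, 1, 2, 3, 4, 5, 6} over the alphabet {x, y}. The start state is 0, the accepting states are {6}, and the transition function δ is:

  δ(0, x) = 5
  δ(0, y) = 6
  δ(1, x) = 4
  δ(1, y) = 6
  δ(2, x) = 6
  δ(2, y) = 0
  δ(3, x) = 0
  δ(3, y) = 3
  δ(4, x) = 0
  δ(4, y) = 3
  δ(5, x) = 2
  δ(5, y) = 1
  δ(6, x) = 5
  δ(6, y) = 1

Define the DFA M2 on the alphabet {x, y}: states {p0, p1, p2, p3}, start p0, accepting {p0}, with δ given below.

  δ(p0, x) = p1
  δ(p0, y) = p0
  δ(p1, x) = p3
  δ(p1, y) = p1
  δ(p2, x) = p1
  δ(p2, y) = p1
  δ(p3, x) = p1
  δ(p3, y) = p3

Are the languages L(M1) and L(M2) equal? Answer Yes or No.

No

The string xxx is accepted by M1 but rejected by M2.
So L(M1) ≠ L(M2).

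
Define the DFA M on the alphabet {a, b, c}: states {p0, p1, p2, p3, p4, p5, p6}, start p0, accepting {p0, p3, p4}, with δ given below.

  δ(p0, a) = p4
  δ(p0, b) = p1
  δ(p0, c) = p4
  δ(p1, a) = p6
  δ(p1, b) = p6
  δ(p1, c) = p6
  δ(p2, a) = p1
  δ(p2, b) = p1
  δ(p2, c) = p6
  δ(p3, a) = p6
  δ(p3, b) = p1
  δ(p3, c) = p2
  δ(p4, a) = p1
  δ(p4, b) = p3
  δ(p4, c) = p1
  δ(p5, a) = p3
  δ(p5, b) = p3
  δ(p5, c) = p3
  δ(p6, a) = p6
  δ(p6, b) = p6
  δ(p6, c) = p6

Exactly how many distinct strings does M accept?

5

The useful subgraph on states {p0, p3, p4} is acyclic, so L(M) is finite; the longest accepting path visits 3 useful states, giving maximum string length 2.
Counting accepting paths from p0 by length: 1 of length 0, 2 of length 1, 2 of length 2. Total 5.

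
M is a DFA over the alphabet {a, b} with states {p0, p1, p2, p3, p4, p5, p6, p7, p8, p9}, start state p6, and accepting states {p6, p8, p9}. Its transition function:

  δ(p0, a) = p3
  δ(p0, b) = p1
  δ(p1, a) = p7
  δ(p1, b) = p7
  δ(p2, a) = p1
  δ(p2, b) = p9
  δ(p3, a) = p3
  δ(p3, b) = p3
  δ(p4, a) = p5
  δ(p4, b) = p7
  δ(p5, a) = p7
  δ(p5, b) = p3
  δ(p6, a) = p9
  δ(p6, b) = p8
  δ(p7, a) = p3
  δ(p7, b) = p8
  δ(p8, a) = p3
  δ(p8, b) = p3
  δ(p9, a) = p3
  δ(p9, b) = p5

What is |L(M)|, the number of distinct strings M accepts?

The useful subgraph on states {p5, p6, p7, p8, p9} is acyclic, so L(M) is finite; the longest accepting path visits 5 useful states, giving maximum string length 4.
Counting accepting paths from p6 by length: 1 of length 0, 2 of length 1, 1 of length 4. Total 4.

4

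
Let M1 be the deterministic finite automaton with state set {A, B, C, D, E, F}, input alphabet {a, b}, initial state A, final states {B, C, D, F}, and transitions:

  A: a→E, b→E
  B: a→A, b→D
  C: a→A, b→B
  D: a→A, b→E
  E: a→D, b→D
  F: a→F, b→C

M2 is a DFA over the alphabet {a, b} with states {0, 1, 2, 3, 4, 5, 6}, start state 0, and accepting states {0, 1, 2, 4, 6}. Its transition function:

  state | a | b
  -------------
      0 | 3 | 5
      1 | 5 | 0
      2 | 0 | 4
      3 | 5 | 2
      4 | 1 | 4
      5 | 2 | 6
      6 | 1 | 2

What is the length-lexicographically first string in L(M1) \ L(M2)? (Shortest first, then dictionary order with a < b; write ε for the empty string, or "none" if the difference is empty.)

aa

The string aa is accepted by M1 but not by M2.
No shorter string lies in the difference, and aa is the lexicographically first length-2 string in L(M1) \ L(M2).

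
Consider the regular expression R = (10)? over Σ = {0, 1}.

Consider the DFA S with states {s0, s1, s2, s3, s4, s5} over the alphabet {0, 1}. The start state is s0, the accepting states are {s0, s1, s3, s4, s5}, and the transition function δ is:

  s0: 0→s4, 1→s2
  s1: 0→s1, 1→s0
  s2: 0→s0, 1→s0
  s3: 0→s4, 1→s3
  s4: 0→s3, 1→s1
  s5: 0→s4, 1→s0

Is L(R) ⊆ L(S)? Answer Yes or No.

Converting the expression R to a DFA (subset construction, then merging equivalent states) gives the minimal DFA with states {r0, r1, r2, r3}, start state r0, accepting states {r0, r3} and transitions r0: 0→r1, 1→r2; r1: 0→r1, 1→r1; r2: 0→r3, 1→r1; r3: 0→r1, 1→r1.
Exploring the product automaton R × S from the start pair (r0, s0), following both machines on each input symbol, reaches 8 state pairs: (r0, s0), (r1, s4), (r2, s2), (r1, s3), (r1, s1), (r3, s0), (r1, s0), (r1, s2).
R accepts in {r0, r3} and S accepts in {s0, s1, s3, s4, s5}. The reachable pairs whose R-component is accepting are (r0, s0), (r3, s0); in each of them the S-component is accepting too, so the product for L(R) \ L(S) (R-component accepting, S-component rejecting) has no reachable accepting pair and the difference is empty.
Hence every string in L(R) is also in L(S).

Yes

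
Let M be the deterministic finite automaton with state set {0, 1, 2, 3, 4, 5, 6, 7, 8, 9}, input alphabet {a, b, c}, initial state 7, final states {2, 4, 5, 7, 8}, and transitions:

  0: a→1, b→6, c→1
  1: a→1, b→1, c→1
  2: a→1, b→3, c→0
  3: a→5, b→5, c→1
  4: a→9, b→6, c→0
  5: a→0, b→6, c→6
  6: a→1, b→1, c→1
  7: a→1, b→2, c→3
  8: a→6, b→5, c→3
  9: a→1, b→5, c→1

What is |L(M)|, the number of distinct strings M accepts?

6

The useful subgraph on states {2, 3, 5, 7} is acyclic, so L(M) is finite; the longest accepting path visits 4 useful states, giving maximum string length 3.
Counting accepting paths from 7 by length: 1 of length 0, 1 of length 1, 2 of length 2, 2 of length 3. Total 6.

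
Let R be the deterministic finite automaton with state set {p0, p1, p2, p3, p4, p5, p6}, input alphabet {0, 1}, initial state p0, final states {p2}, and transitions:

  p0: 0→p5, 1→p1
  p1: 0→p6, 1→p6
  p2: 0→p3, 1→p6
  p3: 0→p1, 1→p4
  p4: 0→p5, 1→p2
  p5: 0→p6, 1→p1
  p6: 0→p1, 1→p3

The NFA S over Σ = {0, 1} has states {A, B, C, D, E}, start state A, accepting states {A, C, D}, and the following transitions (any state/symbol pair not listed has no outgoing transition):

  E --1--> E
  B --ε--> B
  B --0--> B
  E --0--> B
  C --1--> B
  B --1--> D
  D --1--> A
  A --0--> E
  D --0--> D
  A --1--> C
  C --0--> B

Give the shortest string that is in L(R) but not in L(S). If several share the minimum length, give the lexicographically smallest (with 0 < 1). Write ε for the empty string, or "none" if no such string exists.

011111

The string 011111 is accepted by R but not by S.
No shorter string lies in the difference, and 011111 is the lexicographically first length-6 string in L(R) \ L(S).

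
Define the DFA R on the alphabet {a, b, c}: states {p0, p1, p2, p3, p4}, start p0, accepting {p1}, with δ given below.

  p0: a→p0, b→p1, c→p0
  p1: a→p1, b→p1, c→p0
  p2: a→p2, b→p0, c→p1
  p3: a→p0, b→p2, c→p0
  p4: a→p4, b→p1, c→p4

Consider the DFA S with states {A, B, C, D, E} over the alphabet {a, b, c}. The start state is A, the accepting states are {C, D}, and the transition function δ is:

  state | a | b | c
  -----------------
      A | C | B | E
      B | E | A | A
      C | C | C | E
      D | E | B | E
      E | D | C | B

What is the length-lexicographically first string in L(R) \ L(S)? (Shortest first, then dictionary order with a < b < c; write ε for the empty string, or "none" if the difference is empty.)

The string b is accepted by R but not by S.
No shorter string lies in the difference, and b is the lexicographically first length-1 string in L(R) \ L(S).

b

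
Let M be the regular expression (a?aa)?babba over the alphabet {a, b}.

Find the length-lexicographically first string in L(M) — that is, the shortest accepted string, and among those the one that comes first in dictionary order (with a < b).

babba

By inspection of the expression, no string of length less than 5 matches, and babba is the lexicographically first match of length 5.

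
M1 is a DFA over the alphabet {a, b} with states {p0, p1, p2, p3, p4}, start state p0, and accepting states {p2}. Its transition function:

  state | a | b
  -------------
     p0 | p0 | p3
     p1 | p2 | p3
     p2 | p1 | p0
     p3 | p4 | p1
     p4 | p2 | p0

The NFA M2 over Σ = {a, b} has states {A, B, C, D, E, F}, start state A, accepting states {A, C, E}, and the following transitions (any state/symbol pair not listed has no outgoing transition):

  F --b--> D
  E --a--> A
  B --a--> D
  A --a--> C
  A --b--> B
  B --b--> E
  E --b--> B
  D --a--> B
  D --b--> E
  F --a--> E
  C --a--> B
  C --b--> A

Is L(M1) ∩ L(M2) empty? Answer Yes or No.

The string bba is accepted by both M1 and M2.
Hence L(M1) ∩ L(M2) ≠ ∅.

No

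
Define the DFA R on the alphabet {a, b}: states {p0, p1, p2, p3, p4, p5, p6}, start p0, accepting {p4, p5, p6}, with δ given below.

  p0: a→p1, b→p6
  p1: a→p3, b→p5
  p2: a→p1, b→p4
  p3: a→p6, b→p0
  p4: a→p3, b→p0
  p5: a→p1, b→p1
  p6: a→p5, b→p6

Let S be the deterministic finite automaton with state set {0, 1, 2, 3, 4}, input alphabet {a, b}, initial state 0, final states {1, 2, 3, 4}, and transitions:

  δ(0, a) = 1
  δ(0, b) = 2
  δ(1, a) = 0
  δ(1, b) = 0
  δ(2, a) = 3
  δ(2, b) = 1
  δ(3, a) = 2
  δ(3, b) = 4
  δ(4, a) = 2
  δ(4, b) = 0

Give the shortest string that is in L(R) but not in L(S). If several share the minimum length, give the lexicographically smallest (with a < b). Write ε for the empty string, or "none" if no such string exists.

The string ab is accepted by R but not by S.
No shorter string lies in the difference, and ab is the lexicographically first length-2 string in L(R) \ L(S).

ab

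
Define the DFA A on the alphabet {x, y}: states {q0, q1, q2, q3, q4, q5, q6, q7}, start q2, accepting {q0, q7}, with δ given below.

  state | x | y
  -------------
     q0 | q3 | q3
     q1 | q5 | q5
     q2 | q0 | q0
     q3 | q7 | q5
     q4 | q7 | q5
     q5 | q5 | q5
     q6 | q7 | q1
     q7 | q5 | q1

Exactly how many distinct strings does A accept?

6

The useful subgraph on states {q0, q2, q3, q7} is acyclic, so L(A) is finite; the longest accepting path visits 4 useful states, giving maximum string length 3.
Counting accepting paths from q2 by length: 2 of length 1, 4 of length 3. Total 6.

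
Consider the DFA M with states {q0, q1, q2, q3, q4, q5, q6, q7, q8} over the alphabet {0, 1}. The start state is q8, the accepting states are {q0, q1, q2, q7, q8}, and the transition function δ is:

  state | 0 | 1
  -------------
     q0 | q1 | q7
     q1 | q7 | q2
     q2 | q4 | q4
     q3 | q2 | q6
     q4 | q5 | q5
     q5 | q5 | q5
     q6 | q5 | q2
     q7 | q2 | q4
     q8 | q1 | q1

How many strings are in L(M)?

The useful subgraph on states {q1, q2, q7, q8} is acyclic, so L(M) is finite; the longest accepting path visits 4 useful states, giving maximum string length 3.
Counting accepting paths from q8 by length: 1 of length 0, 2 of length 1, 4 of length 2, 2 of length 3. Total 9.

9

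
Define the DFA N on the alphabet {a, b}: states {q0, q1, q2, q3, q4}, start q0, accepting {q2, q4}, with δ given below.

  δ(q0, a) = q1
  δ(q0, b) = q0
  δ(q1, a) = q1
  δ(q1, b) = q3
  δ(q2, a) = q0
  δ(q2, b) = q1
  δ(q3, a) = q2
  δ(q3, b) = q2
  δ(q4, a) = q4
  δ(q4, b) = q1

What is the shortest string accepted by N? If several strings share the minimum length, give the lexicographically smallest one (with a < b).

aba

A breadth-first search from q0 reaches an accepting state first via the path q0 → q1 → q3 → q2 on input aba.
No string of length < 3 is accepted (BFS exhausts all shorter strings without reaching an accepting state), and aba is the lexicographically least accepting string of length 3.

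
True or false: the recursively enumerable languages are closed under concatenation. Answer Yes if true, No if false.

Yes

Dovetail over all split points of the input and all step bounds t = 1, 2, …, simulating the recogniser for L₁ on the prefix and the recogniser for L₂ on the suffix for t steps; accept if for some split both accept.
So the recursively enumerable languages are closed under concatenation.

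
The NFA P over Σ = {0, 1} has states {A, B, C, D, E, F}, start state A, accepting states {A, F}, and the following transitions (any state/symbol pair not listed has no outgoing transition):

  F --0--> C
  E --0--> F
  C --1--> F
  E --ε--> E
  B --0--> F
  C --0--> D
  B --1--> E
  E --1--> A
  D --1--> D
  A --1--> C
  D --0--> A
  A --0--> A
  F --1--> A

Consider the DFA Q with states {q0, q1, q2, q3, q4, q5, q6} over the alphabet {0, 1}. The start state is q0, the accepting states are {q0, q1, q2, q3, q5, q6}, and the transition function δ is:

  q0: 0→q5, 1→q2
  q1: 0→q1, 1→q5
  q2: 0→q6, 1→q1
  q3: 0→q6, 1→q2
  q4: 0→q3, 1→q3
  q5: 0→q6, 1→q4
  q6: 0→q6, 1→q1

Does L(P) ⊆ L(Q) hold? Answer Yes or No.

The string 00111 is in L(P) but not in L(Q).
So L(P) ⊄ L(Q).

No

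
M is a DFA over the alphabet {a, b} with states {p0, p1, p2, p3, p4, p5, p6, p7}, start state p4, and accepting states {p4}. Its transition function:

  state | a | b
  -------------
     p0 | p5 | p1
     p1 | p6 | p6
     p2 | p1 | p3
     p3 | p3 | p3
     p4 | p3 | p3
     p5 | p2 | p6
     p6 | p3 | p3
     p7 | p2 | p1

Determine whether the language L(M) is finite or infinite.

The useful states (reachable from p4 and able to reach an accepting state) are {p4}.
Restricted to these states the transition graph has no cycle, so every accepting path has bounded length and L is finite.

finite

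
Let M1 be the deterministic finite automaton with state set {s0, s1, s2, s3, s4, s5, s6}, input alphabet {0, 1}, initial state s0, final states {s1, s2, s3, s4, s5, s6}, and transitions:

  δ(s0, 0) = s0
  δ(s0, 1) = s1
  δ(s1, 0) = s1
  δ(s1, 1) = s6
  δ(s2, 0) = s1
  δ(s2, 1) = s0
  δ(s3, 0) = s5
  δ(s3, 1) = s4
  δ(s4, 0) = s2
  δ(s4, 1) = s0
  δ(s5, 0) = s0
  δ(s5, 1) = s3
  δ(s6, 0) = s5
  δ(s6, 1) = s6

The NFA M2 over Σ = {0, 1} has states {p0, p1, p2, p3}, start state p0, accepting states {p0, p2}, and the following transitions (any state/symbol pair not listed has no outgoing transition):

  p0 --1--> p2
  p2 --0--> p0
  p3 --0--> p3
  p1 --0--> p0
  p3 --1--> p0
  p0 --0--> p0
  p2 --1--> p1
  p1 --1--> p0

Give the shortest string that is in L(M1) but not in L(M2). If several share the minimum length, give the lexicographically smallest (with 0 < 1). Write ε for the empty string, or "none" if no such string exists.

11

The string 11 is accepted by M1 but not by M2.
No shorter string lies in the difference, and 11 is the lexicographically first length-2 string in L(M1) \ L(M2).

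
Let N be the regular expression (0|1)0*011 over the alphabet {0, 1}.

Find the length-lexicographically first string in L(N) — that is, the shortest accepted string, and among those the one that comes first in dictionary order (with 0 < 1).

By inspection of the expression, no string of length less than 4 matches, and 0011 is the lexicographically first match of length 4.

0011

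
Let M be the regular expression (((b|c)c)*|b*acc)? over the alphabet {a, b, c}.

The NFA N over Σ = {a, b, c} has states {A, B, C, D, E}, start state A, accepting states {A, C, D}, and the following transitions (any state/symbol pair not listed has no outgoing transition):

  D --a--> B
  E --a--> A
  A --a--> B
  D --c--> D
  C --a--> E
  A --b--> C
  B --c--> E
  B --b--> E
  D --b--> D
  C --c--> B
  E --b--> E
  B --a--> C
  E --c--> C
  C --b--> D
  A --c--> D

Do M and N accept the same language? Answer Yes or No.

The string bc is accepted by M but rejected by N.
So L(M) ≠ L(N).

No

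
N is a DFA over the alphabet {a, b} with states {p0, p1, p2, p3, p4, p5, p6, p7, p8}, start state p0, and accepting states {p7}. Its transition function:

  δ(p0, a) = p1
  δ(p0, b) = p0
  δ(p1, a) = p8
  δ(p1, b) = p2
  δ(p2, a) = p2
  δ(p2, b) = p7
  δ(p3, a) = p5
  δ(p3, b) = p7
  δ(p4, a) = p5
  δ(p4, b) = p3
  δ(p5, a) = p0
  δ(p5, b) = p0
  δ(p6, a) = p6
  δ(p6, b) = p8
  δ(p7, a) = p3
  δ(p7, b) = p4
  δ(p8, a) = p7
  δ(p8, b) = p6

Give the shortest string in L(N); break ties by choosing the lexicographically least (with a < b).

aaa

A breadth-first search from p0 reaches an accepting state first via the path p0 → p1 → p8 → p7 on input aaa.
No string of length < 3 is accepted (BFS exhausts all shorter strings without reaching an accepting state), and aaa is the lexicographically least accepting string of length 3.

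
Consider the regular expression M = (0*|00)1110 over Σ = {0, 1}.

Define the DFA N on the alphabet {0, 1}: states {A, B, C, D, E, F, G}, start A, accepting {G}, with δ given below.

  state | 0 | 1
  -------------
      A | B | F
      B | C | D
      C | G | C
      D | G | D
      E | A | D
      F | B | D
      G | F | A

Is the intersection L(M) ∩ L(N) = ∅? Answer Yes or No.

The string 1110 is accepted by both M and N.
Hence L(M) ∩ L(N) ≠ ∅.

No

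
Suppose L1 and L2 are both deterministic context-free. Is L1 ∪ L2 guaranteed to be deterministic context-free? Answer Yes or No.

No

{aⁿbⁿ : n≥0} and {aⁿb²ⁿ : n≥0} are each accepted by a deterministic PDA (push the a's; pop one per b, respectively one per two b's), but their union U is not. Suppose a DPDA M accepted U. Being deterministic, M has a single run on aⁿb²ⁿ, and since aⁿbⁿ ∈ U that run passes through an accepting configuration right after consuming the prefix aⁿbⁿ and then goes on to accept again after n more b's. Build an ordinary (nondeterministic) PDA M′ that simulates M on a's and b's and, at any moment when M is in an accepting state, may switch to a second mode in which it reads only c's, feeding each c to M as a b; M′ accepts when M does. Then M′ accepts aⁱbʲcᵏ (k≥1) exactly when both aⁱbʲ ∈ U and aⁱbʲ⁺ᵏ ∈ U, and checking the four cases (i=j or j=2i, combined with j+k=i or j+k=2i) leaves only i=j=k: so L(M′) ∩ a*b*c⁺ = {aⁿbⁿcⁿ : n≥1} would be context-free, which it is not (pumping lemma) — contradiction. (The union is an unambiguous CFL; it is determinism, not unambiguity, that fails.)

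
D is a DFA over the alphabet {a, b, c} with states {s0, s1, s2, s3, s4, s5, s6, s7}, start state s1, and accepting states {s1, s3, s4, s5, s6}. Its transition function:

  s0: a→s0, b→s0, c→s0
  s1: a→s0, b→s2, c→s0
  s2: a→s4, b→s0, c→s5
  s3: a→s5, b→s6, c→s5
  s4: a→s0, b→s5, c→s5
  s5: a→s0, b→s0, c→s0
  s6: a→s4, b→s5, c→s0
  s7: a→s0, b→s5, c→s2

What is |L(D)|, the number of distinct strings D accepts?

The useful subgraph on states {s1, s2, s4, s5} is acyclic, so L(D) is finite; the longest accepting path visits 4 useful states, giving maximum string length 3.
Counting accepting paths from s1 by length: 1 of length 0, 2 of length 2, 2 of length 3. Total 5.

5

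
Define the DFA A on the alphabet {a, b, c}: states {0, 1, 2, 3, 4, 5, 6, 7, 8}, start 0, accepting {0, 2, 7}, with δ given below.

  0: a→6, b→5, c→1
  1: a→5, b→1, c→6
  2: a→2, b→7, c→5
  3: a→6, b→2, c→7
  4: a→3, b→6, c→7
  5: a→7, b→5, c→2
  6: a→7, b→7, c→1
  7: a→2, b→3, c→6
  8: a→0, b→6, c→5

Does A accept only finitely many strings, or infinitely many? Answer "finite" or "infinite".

State 1 is reachable from the start and can reach an accepting state, and it lies on the cycle 1 → 1.
Traversing that cycle any number of times yields accepted strings of unbounded length, so the language is infinite.

infinite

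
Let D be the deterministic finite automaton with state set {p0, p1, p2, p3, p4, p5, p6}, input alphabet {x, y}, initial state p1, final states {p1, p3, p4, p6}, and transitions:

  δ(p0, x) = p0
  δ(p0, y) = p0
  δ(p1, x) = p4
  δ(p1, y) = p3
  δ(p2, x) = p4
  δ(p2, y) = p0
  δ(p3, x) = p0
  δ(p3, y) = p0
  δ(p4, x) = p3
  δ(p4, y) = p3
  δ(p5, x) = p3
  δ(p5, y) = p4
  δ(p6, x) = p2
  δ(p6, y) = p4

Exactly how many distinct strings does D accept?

The useful subgraph on states {p1, p3, p4} is acyclic, so L(D) is finite; the longest accepting path visits 3 useful states, giving maximum string length 2.
Counting accepting paths from p1 by length: 1 of length 0, 2 of length 1, 2 of length 2. Total 5.

5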